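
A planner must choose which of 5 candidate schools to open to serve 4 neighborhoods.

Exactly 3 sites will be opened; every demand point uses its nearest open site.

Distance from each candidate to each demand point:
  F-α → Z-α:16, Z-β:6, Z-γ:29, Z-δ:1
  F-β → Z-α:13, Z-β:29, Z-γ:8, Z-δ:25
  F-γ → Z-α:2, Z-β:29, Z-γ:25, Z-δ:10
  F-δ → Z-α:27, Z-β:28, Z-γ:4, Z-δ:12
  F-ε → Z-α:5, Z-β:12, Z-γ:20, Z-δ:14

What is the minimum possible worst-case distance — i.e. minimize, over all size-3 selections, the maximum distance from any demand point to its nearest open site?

Open {F-α, F-γ, F-δ}.
  Farthest demand point is Z-β at distance 6 (to F-α); all others are ≤ 6.
With {F-α, F-δ, F-ε} the worst case is 6.
With {F-α, F-β, F-γ} the worst case is 8.
No size-3 selection achieves below 6.

6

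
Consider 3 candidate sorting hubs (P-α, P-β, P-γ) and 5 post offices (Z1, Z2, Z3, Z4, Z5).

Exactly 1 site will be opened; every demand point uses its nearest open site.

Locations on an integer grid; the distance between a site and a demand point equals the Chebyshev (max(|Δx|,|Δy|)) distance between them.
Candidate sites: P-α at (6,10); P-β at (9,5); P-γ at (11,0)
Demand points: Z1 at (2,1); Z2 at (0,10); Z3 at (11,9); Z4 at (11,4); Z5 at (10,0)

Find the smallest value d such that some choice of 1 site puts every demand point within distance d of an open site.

9

Open {P-β}.
  Farthest demand point is Z2 at distance 9 (to P-β); all others are ≤ 9.
With {P-α} the worst case is 10.
With {P-γ} the worst case is 11.
No size-1 selection achieves below 9.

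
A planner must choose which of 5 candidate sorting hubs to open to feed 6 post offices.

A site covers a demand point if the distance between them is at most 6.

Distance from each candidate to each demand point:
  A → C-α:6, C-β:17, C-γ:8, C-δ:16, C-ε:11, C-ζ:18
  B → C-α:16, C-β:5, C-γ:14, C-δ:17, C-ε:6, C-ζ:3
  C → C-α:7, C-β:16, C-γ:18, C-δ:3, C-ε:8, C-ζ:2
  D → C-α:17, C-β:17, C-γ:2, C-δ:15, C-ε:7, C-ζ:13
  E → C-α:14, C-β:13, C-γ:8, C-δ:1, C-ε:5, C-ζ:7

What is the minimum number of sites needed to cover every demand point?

4

Coverage sets (demand points within 6 of each site):
  A: {C-α}
  B: {C-β, C-ε, C-ζ}
  C: {C-δ, C-ζ}
  D: {C-γ}
  E: {C-δ, C-ε}
No 3 sites suffice: every size-3 union leaves at least one demand point uncovered.
But {A, B, C, D} covers everything, so the minimum is 4.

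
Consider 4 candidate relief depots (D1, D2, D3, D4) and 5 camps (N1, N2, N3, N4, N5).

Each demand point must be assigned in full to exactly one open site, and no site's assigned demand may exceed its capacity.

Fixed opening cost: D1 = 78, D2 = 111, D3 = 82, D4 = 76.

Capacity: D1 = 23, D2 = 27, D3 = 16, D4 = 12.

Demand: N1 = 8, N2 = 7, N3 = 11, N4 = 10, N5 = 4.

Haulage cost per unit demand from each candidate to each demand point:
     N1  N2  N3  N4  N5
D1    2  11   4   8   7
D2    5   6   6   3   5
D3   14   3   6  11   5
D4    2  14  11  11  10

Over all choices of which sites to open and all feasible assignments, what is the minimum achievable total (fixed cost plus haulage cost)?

341

Open {D1, D2}; cheapest assignment that respects the capacities:
  D1 (cap 23, load 19): N1, N3 — cost 8×2 + 11×4 = 60
  D2 (cap 27, load 21): N2, N4, N5 — cost 7×6 + 10×3 + 4×5 = 92
  Shipping 152, fixed 189 → total 341.
  Any other capacity-feasible assignment to {D1, D2} ships for at least 152.
Compare {D2, D3}: its best feasible assignment gives total 391.
Compare {D1, D2, D3}: its best feasible assignment gives total 402.
Every other set of open sites that can feasibly serve all demand totals ≥ 391 even under its best assignment. Minimum: 341.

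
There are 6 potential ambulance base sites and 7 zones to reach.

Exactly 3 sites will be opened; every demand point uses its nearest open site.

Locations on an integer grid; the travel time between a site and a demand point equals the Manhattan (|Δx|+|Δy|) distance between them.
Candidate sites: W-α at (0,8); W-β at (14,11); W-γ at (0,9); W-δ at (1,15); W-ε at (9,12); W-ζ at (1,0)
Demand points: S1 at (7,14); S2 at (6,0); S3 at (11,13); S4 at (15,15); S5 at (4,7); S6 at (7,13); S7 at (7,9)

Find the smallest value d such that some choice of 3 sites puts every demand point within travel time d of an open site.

Open {W-α, W-ε, W-ζ}.
  Farthest demand point is S4 at travel time 9 (to W-ε); all others are ≤ 9.
With {W-γ, W-ε, W-ζ} the worst case is 9.
With {W-α, W-β, W-ζ} the worst case is 10.
No size-3 selection achieves below 9.

9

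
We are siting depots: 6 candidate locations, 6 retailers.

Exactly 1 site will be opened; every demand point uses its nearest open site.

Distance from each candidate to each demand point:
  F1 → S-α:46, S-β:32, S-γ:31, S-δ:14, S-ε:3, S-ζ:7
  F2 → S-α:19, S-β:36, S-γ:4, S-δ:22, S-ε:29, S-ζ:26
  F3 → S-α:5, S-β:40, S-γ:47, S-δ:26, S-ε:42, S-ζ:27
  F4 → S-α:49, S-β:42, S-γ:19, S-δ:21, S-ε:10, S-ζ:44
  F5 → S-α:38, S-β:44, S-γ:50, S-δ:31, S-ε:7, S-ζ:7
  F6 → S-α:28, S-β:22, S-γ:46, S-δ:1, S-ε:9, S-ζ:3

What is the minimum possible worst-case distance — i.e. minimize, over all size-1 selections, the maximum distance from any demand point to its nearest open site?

Open {F2}.
  Farthest demand point is S-β at distance 36 (to F2); all others are ≤ 36.
With {F1} the worst case is 46.
With {F6} the worst case is 46.
No size-1 selection achieves below 36.

36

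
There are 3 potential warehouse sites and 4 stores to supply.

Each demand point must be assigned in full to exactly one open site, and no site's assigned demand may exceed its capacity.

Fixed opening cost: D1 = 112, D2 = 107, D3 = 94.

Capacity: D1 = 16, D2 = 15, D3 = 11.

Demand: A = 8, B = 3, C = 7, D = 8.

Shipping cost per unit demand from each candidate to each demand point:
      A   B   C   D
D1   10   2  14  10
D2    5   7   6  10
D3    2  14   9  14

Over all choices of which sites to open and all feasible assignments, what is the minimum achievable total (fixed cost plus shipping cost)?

Open {D2, D3}; cheapest assignment that respects the capacities:
  D2 (cap 15, load 15): C, D — cost 7×6 + 8×10 = 122
  D3 (cap 11, load 11): A, B — cost 8×2 + 3×14 = 58
  Shipping 180, fixed 201 → total 381.
  Any other capacity-feasible assignment to {D2, D3} ships for at least 180.
Compare {D1, D2}: its best feasible assignment gives total 387.
Compare {D1, D3}: its best feasible assignment gives total 442.
Every other set of open sites that can feasibly serve all demand totals ≥ 387 even under its best assignment. Minimum: 381.

381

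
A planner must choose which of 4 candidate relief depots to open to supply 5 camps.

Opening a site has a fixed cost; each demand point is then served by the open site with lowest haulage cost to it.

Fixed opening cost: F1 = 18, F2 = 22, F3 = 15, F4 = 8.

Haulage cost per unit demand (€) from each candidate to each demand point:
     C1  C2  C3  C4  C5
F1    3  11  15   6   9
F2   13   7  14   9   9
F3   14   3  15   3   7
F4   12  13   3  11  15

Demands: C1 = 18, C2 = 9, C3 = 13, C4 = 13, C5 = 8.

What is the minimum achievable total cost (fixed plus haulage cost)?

256

Open {F1, F3, F4}: assign each demand point to its cheapest open site.
  C1→F1 18×3=54, C2→F3 9×3=27, C3→F4 13×3=39, C4→F3 13×3=39, C5→F3 8×7=56
  haulage cost 215, fixed 41 → total 256.
Compare {F1, F2, F3, F4}: haulage cost 215 + fixed 63 = 278.
Compare {F1, F2, F4}: haulage cost 306 + fixed 48 = 354.
Compare {F1, F4}: haulage cost 342 + fixed 26 = 368.
All other subsets cost ≥ 278. Minimum total cost: 256.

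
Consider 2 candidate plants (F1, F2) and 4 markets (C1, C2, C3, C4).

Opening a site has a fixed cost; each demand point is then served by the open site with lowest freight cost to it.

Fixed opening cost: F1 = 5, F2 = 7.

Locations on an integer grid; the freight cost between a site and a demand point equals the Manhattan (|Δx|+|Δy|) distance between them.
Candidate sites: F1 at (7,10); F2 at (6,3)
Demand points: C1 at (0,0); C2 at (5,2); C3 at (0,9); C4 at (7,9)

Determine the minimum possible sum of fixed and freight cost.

Open {F1, F2}: assign each demand point to its cheapest open site.
  C1→F2 9, C2→F2 2, C3→F1 8, C4→F1 1
  freight cost 20, fixed 12 → total 32.
Compare {F2}: freight cost 30 + fixed 7 = 37.
Compare {F1}: freight cost 36 + fixed 5 = 41.

32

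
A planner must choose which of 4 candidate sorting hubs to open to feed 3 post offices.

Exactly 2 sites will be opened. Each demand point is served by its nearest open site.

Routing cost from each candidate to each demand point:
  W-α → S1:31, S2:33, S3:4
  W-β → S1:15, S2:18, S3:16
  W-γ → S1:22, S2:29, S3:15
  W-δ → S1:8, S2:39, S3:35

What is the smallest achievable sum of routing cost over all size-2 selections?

Open {W-α, W-β}.
  S1→W-β 15, S2→W-β 18, S3→W-α 4  ⇒ total 37.
Compare {W-β, W-δ}: total 42.
Compare {W-α, W-δ}: total 45.
No size-2 selection does better; minimum is 37.

37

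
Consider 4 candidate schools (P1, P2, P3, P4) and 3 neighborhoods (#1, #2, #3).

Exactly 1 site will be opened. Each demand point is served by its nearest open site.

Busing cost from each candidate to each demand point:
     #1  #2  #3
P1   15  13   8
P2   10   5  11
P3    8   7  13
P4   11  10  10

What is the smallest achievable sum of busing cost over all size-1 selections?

Open {P2}.
  #1→P2 10, #2→P2 5, #3→P2 11  ⇒ total 26.
Compare {P3}: total 28.
Compare {P4}: total 31.
No size-1 selection does better; minimum is 26.

26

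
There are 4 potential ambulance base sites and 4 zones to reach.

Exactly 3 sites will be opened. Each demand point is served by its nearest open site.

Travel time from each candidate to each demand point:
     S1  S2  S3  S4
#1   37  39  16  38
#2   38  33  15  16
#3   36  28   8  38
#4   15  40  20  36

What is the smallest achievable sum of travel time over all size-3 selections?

Open {#2, #3, #4}.
  S1→#4 15, S2→#3 28, S3→#3 8, S4→#2 16  ⇒ total 67.
Compare {#1, #2, #4}: total 79.
Compare {#1, #3, #4}: total 87.
No size-3 selection does better; minimum is 67.

67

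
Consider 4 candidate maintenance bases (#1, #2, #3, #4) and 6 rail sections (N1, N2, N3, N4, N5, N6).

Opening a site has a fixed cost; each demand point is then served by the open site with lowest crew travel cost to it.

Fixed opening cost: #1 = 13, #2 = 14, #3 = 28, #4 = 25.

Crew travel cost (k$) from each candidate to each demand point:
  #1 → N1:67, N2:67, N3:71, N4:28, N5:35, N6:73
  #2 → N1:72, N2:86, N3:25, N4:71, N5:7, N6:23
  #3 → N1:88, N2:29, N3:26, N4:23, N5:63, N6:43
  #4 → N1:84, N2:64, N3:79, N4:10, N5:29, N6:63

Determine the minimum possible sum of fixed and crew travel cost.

Open {#2, #3}: assign each demand point to its cheapest open site.
  N1→#2 72, N2→#3 29, N3→#2 25, N4→#3 23, N5→#2 7, N6→#2 23
  crew travel cost 179, fixed 42 → total 221.
Compare {#1, #2, #3}: crew travel cost 174 + fixed 55 = 229.
Compare {#2, #3, #4}: crew travel cost 166 + fixed 67 = 233.
Compare {#2, #4}: crew travel cost 201 + fixed 39 = 240.
All other subsets cost ≥ 229. Minimum total cost: 221.

221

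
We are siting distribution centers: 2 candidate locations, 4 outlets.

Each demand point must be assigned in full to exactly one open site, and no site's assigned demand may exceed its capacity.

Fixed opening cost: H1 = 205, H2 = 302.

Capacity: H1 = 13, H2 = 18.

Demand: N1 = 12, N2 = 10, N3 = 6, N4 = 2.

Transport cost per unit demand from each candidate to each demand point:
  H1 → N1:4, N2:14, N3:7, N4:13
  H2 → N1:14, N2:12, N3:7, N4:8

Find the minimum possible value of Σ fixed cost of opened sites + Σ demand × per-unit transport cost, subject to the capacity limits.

733

Open {H1, H2}; cheapest assignment that respects the capacities:
  H1 (cap 13, load 12): N1 — cost 12×4 = 48
  H2 (cap 18, load 18): N2, N3, N4 — cost 10×12 + 6×7 + 2×8 = 178
  Shipping 226, fixed 507 → total 733.
  Any other capacity-feasible assignment to {H1, H2} ships for at least 226.
Total demand is 30 and no other set of sites has combined capacity ≥ 30, so {H1, H2} is the only feasible choice of open sites. Minimum: 733.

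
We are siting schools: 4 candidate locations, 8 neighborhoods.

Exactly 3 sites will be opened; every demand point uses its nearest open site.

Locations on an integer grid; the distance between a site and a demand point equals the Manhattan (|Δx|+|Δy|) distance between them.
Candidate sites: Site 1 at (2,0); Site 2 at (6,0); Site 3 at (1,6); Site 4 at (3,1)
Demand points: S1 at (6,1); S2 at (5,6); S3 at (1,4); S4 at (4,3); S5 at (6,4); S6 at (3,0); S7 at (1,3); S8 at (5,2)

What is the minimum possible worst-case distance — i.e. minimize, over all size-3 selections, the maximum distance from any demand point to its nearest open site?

Open {Site 2, Site 3, Site 4}.
  Farthest demand point is S2 at distance 4 (to Site 3); all others are ≤ 4.
With {Site 1, Site 2, Site 3} the worst case is 5.
With {Site 1, Site 3, Site 4} the worst case is 6.
No size-3 selection achieves below 4.

4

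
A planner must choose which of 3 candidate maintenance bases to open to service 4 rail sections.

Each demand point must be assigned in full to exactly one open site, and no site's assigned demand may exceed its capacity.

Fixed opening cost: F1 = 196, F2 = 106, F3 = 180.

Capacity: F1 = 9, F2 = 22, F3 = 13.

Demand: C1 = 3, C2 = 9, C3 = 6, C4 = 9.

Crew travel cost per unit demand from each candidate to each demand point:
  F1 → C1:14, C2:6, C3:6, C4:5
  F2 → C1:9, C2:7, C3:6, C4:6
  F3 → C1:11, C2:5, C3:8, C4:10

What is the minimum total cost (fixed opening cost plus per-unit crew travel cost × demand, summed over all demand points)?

Open {F2, F3}; cheapest assignment that respects the capacities:
  F2 (cap 22, load 18): C1, C3, C4 — cost 3×9 + 6×6 + 9×6 = 117
  F3 (cap 13, load 9): C2 — cost 9×5 = 45
  Shipping 162, fixed 286 → total 448.
  Any other capacity-feasible assignment to {F2, F3} ships for at least 162.
Compare {F1, F2}: its best feasible assignment gives total 473.
Compare {F1, F2, F3}: its best feasible assignment gives total 635.
Every other set of open sites that can feasibly serve all demand totals ≥ 473 even under its best assignment. Minimum: 448.

448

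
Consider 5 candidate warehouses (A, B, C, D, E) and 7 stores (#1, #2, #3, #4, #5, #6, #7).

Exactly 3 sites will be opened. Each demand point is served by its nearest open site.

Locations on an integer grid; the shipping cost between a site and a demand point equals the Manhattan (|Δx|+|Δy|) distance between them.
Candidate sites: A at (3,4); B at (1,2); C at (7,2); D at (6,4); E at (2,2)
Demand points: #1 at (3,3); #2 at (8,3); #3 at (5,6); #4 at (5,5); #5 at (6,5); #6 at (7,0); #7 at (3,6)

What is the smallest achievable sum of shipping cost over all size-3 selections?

Open {A, C, D}.
  #1→A 1, #2→C 2, #3→D 3, #4→D 2, #5→D 1, #6→C 2, #7→A 2  ⇒ total 13.
Compare {A, B, D}: total 17.
Compare {A, D, E}: total 17.
No size-3 selection does better; minimum is 13.

13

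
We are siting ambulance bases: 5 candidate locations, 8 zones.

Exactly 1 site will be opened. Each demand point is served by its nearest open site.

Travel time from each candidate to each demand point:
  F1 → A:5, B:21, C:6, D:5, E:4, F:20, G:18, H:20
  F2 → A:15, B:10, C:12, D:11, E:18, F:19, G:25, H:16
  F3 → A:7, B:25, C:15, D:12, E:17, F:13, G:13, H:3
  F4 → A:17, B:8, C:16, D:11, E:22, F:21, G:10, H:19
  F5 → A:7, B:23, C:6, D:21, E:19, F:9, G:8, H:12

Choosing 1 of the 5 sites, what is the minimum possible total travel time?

Open {F1}.
  A→F1 5, B→F1 21, C→F1 6, D→F1 5, E→F1 4, F→F1 20, G→F1 18, H→F1 20  ⇒ total 99.
Compare {F3}: total 105.
Compare {F5}: total 105.
No size-1 selection does better; minimum is 99.

99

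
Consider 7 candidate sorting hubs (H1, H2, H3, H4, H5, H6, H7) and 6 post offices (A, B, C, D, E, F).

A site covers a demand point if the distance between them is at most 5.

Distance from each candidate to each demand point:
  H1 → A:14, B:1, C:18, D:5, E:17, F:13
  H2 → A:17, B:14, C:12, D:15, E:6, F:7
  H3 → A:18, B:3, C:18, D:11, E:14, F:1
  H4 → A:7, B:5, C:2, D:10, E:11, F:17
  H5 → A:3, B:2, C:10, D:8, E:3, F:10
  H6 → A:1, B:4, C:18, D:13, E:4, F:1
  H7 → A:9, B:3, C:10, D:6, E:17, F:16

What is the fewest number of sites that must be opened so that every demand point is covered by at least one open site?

Coverage sets (demand points within 5 of each site):
  H1: {B, D}
  H2: {}
  H3: {B, F}
  H4: {B, C}
  H5: {A, B, E}
  H6: {A, B, E, F}
  H7: {B}
No 2 sites suffice: every size-2 union leaves at least one demand point uncovered.
But {H1, H4, H6} covers everything, so the minimum is 3.

3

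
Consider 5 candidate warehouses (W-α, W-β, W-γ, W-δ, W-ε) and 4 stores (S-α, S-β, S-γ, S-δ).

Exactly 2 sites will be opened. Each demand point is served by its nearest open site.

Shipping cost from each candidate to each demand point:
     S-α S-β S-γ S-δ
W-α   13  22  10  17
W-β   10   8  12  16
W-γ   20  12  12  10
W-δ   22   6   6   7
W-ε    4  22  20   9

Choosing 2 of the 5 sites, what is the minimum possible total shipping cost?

23

Open {W-δ, W-ε}.
  S-α→W-ε 4, S-β→W-δ 6, S-γ→W-δ 6, S-δ→W-δ 7  ⇒ total 23.
Compare {W-β, W-δ}: total 29.
Compare {W-α, W-δ}: total 32.
No size-2 selection does better; minimum is 23.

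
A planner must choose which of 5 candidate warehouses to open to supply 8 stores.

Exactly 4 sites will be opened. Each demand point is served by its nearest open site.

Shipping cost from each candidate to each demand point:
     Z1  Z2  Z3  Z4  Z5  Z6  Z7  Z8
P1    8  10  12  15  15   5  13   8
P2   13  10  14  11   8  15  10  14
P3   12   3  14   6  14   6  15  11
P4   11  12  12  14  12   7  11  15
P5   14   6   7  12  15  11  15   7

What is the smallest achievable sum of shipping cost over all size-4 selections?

54

Open {P1, P2, P3, P5}.
  Z1→P1 8, Z2→P3 3, Z3→P5 7, Z4→P3 6, Z5→P2 8, Z6→P1 5, Z7→P2 10, Z8→P5 7  ⇒ total 54.
Compare {P2, P3, P4, P5}: total 58.
Compare {P1, P3, P4, P5}: total 59.
No size-4 selection does better; minimum is 54.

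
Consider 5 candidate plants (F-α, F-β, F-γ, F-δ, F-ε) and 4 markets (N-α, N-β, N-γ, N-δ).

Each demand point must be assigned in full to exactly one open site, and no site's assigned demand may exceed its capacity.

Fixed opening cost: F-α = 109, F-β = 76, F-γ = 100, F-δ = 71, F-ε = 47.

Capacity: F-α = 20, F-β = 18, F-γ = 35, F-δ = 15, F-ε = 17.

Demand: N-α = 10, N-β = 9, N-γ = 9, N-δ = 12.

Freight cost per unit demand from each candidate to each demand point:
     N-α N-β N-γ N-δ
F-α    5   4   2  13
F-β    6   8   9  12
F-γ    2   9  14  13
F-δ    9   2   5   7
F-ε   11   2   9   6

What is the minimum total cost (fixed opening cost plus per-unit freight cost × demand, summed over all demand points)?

385

Open {F-α, F-δ, F-ε}; cheapest assignment that respects the capacities:
  F-α (cap 20, load 19): N-α, N-γ — cost 10×5 + 9×2 = 68
  F-δ (cap 15, load 9): N-β — cost 9×2 = 18
  F-ε (cap 17, load 12): N-δ — cost 12×6 = 72
  Shipping 158, fixed 227 → total 385.
  Any other capacity-feasible assignment to {F-α, F-δ, F-ε} ships for at least 158.
Compare {F-α, F-γ, F-ε}: its best feasible assignment gives total 402.
Compare {F-α, F-β, F-ε}: its best feasible assignment gives total 418.
Every other set of open sites that can feasibly serve all demand totals ≥ 402 even under its best assignment. Minimum: 385.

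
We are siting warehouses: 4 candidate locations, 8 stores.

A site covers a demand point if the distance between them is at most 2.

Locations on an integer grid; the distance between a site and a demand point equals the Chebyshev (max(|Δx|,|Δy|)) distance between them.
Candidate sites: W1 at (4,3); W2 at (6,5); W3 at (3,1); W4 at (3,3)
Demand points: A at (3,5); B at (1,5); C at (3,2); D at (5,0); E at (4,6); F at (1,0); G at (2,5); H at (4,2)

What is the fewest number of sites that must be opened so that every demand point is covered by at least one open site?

3

Coverage sets (demand points within 2 of each site):
  W1: {A, C, G, H}
  W2: {E}
  W3: {C, D, F, H}
  W4: {A, B, C, G, H}
No 2 sites suffice: every size-2 union leaves at least one demand point uncovered.
But {W2, W3, W4} covers everything, so the minimum is 3.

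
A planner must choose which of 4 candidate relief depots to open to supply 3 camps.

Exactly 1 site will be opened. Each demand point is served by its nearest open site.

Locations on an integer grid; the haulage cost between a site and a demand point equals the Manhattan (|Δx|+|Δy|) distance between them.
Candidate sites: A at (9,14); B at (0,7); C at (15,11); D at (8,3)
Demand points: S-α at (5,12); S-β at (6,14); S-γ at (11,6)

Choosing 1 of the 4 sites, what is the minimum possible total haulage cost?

19

Open {A}.
  S-α→A 6, S-β→A 3, S-γ→A 10  ⇒ total 19.
Compare {D}: total 31.
Compare {C}: total 32.
No size-1 selection does better; minimum is 19.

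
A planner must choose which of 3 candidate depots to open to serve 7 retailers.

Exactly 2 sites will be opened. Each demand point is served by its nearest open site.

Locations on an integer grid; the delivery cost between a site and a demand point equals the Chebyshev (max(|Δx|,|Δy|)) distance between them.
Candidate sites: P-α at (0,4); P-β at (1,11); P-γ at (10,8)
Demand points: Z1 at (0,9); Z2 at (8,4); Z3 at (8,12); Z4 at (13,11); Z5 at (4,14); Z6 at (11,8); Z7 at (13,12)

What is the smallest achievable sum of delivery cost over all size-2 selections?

Open {P-β, P-γ}.
  Z1→P-β 2, Z2→P-γ 4, Z3→P-γ 4, Z4→P-γ 3, Z5→P-β 3, Z6→P-γ 1, Z7→P-γ 4  ⇒ total 21.
Compare {P-α, P-γ}: total 27.
Compare {P-α, P-β}: total 53.

21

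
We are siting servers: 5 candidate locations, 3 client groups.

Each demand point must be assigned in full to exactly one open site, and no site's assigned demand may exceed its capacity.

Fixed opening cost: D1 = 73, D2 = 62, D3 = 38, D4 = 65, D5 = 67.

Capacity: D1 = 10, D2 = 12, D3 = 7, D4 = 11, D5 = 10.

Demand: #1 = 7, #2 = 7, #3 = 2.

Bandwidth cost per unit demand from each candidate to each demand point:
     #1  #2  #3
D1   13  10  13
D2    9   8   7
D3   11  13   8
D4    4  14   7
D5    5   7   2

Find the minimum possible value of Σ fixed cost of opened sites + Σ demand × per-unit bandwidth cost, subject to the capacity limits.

213

Open {D4, D5}; cheapest assignment that respects the capacities:
  D4 (cap 11, load 7): #1 — cost 7×4 = 28
  D5 (cap 10, load 9): #2, #3 — cost 7×7 + 2×2 = 53
  Shipping 81, fixed 132 → total 213.
  Any other capacity-feasible assignment to {D4, D5} ships for at least 81.
Compare {D2, D5}: its best feasible assignment gives total 224.
Compare {D2, D4}: its best feasible assignment gives total 225.
Every other set of open sites that can feasibly serve all demand totals ≥ 224 even under its best assignment. Minimum: 213.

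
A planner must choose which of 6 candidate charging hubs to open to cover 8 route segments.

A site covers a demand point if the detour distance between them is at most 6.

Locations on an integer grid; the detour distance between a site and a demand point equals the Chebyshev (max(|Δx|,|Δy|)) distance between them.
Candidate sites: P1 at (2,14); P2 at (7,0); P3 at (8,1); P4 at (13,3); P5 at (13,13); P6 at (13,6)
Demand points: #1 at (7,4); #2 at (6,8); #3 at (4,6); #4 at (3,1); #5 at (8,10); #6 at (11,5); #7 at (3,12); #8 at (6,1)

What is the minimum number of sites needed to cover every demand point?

Coverage sets (demand points within 6 of each site):
  P1: {#2, #5, #7}
  P2: {#1, #3, #4, #6, #8}
  P3: {#1, #3, #4, #6, #8}
  P4: {#1, #6}
  P5: {#5}
  P6: {#1, #5, #6}
No single site covers all 8 demand points.
But {P1, P2} covers everything, so the minimum is 2.

2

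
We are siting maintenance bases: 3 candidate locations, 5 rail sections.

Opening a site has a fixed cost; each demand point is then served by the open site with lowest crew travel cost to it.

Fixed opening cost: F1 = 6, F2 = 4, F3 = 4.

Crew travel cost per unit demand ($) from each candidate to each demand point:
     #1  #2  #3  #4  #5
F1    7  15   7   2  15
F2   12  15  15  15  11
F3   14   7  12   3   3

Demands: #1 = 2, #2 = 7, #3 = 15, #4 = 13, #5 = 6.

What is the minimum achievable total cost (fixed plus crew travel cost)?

Open {F1, F3}: assign each demand point to its cheapest open site.
  #1→F1 2×7=14, #2→F3 7×7=49, #3→F1 15×7=105, #4→F1 13×2=26, #5→F3 6×3=18
  crew travel cost 212, fixed 10 → total 222.
Compare {F1, F2, F3}: crew travel cost 212 + fixed 14 = 226.
Compare {F3}: crew travel cost 314 + fixed 4 = 318.
Compare {F2, F3}: crew travel cost 310 + fixed 8 = 318.
All other subsets cost ≥ 226. Minimum total cost: 222.

222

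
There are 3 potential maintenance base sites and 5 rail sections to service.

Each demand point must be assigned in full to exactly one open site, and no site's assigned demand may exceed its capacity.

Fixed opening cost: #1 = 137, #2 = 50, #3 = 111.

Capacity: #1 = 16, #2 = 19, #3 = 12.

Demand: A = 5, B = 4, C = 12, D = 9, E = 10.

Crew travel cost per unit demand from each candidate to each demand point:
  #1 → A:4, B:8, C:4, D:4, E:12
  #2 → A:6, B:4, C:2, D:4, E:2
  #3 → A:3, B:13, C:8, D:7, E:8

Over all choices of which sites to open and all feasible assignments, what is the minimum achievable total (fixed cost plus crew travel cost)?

449

Open {#1, #2, #3}; cheapest assignment that respects the capacities:
  #1 (cap 16, load 16): B, C — cost 4×8 + 12×4 = 80
  #2 (cap 19, load 19): D, E — cost 9×4 + 10×2 = 56
  #3 (cap 12, load 5): A — cost 5×3 = 15
  Shipping 151, fixed 298 → total 449.
  Any other capacity-feasible assignment to {#1, #2, #3} ships for at least 151.
Total demand is 40 and no other set of sites has combined capacity ≥ 40, so {#1, #2, #3} is the only feasible choice of open sites. Minimum: 449.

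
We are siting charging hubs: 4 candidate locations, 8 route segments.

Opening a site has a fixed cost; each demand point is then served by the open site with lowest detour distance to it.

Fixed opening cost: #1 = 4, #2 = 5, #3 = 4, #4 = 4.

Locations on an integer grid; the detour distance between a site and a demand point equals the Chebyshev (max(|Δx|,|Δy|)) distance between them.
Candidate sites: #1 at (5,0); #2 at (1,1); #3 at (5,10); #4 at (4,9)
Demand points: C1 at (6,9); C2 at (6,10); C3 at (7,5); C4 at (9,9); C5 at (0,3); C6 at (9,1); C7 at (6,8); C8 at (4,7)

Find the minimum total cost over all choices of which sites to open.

Open {#1, #3}: assign each demand point to its cheapest open site.
  C1→#3 1, C2→#3 1, C3→#1 5, C4→#3 4, C5→#1 5, C6→#1 4, C7→#3 2, C8→#3 3
  detour distance 25, fixed 8 → total 33.
Compare {#1, #4}: detour distance 26 + fixed 8 = 34.
Compare {#4}: detour distance 31 + fixed 4 = 35.
Compare {#2, #3}: detour distance 26 + fixed 9 = 35.
All other subsets cost ≥ 34. Minimum total cost: 33.

33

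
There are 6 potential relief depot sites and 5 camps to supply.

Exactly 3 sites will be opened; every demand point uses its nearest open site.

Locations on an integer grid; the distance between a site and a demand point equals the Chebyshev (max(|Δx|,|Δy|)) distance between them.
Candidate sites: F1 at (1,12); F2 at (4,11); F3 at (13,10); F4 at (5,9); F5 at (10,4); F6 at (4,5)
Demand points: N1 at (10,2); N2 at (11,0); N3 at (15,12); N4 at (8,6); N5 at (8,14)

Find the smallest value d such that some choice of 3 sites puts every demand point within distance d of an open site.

Open {F2, F3, F5}.
  Farthest demand point is N2 at distance 4 (to F5); all others are ≤ 4.
With {F1, F3, F5} the worst case is 5.
With {F3, F4, F5} the worst case is 5.
No size-3 selection achieves below 4.

4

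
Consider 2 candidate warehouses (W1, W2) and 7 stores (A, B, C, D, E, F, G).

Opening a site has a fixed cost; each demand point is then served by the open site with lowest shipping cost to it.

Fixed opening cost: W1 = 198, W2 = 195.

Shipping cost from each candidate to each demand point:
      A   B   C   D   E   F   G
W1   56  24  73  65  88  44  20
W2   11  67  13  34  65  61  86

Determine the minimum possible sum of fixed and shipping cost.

Open {W2}: assign each demand point to its cheapest open site.
  A→W2 11, B→W2 67, C→W2 13, D→W2 34, E→W2 65, F→W2 61, G→W2 86
  shipping cost 337, fixed 195 → total 532.
Compare {W1}: shipping cost 370 + fixed 198 = 568.
Compare {W1, W2}: shipping cost 211 + fixed 393 = 604.

532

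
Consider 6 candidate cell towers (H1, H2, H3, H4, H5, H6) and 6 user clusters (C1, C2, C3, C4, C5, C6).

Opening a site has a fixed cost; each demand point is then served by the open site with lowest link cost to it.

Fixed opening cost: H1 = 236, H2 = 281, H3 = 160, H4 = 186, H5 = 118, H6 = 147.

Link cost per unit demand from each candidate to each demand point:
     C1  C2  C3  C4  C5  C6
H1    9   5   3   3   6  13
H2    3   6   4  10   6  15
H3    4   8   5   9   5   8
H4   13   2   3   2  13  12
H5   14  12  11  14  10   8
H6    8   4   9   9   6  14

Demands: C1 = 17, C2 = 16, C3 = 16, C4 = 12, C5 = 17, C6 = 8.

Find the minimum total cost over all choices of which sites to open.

Open {H3, H4}: assign each demand point to its cheapest open site.
  C1→H3 17×4=68, C2→H4 16×2=32, C3→H4 16×3=48, C4→H4 12×2=24, C5→H3 17×5=85, C6→H3 8×8=64
  link cost 321, fixed 346 → total 667.
Compare {H3}: link cost 533 + fixed 160 = 693.
Compare {H1}: link cost 523 + fixed 236 = 759.
Compare {H4, H6}: link cost 438 + fixed 333 = 771.
All other subsets cost ≥ 693. Minimum total cost: 667.

667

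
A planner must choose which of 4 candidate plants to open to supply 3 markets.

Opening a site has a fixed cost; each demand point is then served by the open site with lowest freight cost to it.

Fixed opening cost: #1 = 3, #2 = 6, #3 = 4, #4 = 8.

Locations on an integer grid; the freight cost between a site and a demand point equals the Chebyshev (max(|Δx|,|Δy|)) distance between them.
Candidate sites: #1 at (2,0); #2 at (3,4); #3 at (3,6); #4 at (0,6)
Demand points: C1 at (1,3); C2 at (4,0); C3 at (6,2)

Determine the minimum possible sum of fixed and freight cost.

Open {#1}: assign each demand point to its cheapest open site.
  C1→#1 3, C2→#1 2, C3→#1 4
  freight cost 9, fixed 3 → total 12.
Compare {#2}: freight cost 9 + fixed 6 = 15.
Compare {#1, #2}: freight cost 7 + fixed 9 = 16.
Compare {#1, #3}: freight cost 9 + fixed 7 = 16.
All other subsets cost ≥ 15. Minimum total cost: 12.

12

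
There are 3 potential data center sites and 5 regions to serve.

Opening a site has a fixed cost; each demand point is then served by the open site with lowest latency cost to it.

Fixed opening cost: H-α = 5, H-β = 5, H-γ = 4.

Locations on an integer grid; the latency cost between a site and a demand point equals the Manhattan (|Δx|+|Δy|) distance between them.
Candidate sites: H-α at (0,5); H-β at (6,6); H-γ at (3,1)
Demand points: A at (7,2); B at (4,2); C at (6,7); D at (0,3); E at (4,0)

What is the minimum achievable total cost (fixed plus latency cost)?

Open {H-β, H-γ}: assign each demand point to its cheapest open site.
  A→H-β 5, B→H-γ 2, C→H-β 1, D→H-γ 5, E→H-γ 2
  latency cost 15, fixed 9 → total 24.
Compare {H-α, H-β, H-γ}: latency cost 12 + fixed 14 = 26.
Compare {H-γ}: latency cost 23 + fixed 4 = 27.
Compare {H-α, H-γ}: latency cost 19 + fixed 9 = 28.
All other subsets cost ≥ 26. Minimum total cost: 24.

24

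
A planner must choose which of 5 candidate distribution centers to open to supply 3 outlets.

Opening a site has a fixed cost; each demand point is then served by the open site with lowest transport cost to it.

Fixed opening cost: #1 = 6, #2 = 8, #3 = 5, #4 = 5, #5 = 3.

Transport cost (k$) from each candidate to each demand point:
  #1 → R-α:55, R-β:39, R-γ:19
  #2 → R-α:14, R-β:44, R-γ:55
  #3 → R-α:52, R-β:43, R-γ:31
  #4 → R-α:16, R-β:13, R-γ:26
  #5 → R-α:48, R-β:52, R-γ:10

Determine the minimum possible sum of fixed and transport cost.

47

Open {#4, #5}: assign each demand point to its cheapest open site.
  R-α→#4 16, R-β→#4 13, R-γ→#5 10
  transport cost 39, fixed 8 → total 47.
Compare {#3, #4, #5}: transport cost 39 + fixed 13 = 52.
Compare {#1, #4, #5}: transport cost 39 + fixed 14 = 53.
Compare {#2, #4, #5}: transport cost 37 + fixed 16 = 53.
All other subsets cost ≥ 52. Minimum total cost: 47.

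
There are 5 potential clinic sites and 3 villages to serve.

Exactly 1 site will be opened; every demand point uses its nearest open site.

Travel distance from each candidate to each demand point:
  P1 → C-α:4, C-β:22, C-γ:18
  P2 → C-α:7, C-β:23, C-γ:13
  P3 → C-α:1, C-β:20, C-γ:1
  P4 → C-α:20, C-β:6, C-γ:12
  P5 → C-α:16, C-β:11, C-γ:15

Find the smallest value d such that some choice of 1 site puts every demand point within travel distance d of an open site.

16

Open {P5}.
  Farthest demand point is C-α at travel distance 16 (to P5); all others are ≤ 16.
With {P3} the worst case is 20.
With {P4} the worst case is 20.
No size-1 selection achieves below 16.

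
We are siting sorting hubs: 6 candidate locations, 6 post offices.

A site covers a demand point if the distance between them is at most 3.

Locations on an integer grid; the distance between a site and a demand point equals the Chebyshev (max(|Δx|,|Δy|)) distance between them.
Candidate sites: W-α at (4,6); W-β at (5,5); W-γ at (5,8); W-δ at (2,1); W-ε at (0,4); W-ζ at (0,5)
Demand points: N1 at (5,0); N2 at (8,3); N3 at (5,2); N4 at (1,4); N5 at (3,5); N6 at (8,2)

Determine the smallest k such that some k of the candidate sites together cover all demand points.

Coverage sets (demand points within 3 of each site):
  W-α: {N4, N5}
  W-β: {N2, N3, N5, N6}
  W-γ: {N5}
  W-δ: {N1, N3, N4}
  W-ε: {N4, N5}
  W-ζ: {N4, N5}
No single site covers all 6 demand points.
But {W-β, W-δ} covers everything, so the minimum is 2.

2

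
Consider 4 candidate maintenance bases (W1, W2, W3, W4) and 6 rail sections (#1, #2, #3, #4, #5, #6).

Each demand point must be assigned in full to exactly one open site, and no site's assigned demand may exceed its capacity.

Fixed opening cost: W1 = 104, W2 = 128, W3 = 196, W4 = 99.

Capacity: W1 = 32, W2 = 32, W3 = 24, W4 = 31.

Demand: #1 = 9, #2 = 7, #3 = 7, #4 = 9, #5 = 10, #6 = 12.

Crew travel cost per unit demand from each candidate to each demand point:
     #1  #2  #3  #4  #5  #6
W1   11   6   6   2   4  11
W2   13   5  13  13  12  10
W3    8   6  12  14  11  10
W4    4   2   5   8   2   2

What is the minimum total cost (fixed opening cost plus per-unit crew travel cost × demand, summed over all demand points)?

377

Open {W1, W4}; cheapest assignment that respects the capacities:
  W1 (cap 32, load 26): #3, #4, #5 — cost 7×6 + 9×2 + 10×4 = 100
  W4 (cap 31, load 28): #1, #2, #6 — cost 9×4 + 7×2 + 12×2 = 74
  Shipping 174, fixed 203 → total 377.
  Any other capacity-feasible assignment to {W1, W4} ships for at least 174.
Compare {W1, W2, W4}: its best feasible assignment gives total 505.
Compare {W2, W4}: its best feasible assignment gives total 550.
Every other set of open sites that can feasibly serve all demand totals ≥ 505 even under its best assignment. Minimum: 377.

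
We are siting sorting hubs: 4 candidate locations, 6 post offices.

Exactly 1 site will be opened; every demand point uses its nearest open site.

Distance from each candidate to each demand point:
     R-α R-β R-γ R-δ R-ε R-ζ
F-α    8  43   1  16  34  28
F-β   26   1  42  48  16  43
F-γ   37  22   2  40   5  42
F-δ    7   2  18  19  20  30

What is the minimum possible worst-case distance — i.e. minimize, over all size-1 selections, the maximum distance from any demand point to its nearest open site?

Open {F-δ}.
  Farthest demand point is R-ζ at distance 30 (to F-δ); all others are ≤ 30.
With {F-γ} the worst case is 42.
With {F-α} the worst case is 43.
No size-1 selection achieves below 30.

30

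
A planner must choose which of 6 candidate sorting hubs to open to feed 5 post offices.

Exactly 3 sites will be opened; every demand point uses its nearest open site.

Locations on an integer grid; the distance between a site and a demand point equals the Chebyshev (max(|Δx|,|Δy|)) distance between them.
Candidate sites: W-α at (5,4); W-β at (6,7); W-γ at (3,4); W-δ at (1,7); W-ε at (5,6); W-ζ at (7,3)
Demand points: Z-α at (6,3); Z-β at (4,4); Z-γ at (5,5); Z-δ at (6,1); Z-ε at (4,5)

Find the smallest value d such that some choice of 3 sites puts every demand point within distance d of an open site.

Open {W-α, W-β, W-ζ}.
  Farthest demand point is Z-δ at distance 2 (to W-ζ); all others are ≤ 2.
With {W-α, W-γ, W-ζ} the worst case is 2.
With {W-α, W-δ, W-ζ} the worst case is 2.
No size-3 selection achieves below 2.

2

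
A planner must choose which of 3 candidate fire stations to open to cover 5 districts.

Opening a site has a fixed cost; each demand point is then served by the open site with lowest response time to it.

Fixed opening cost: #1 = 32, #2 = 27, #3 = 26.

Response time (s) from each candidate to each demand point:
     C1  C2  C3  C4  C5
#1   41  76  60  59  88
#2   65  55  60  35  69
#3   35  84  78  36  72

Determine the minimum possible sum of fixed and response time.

Open {#2, #3}: assign each demand point to its cheapest open site.
  C1→#3 35, C2→#2 55, C3→#2 60, C4→#2 35, C5→#2 69
  response time 254, fixed 53 → total 307.
Compare {#2}: response time 284 + fixed 27 = 311.
Compare {#1, #2}: response time 260 + fixed 59 = 319.
Compare {#3}: response time 305 + fixed 26 = 331.
All other subsets cost ≥ 311. Minimum total cost: 307.

307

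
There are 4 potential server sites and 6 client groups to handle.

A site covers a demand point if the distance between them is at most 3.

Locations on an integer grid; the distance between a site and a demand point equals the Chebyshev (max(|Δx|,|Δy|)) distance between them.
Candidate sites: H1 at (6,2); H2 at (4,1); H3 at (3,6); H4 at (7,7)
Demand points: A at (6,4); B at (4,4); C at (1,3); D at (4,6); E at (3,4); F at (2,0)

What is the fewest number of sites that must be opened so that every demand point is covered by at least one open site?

Coverage sets (demand points within 3 of each site):
  H1: {A, B, E}
  H2: {A, B, C, E, F}
  H3: {A, B, C, D, E}
  H4: {A, B, D}
No single site covers all 6 demand points.
But {H2, H3} covers everything, so the minimum is 2.

2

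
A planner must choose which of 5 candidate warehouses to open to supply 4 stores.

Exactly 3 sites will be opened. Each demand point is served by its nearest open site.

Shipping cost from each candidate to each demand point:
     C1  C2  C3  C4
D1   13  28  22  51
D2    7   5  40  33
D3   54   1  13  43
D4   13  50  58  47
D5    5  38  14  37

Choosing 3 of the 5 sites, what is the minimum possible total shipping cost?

Open {D2, D3, D5}.
  C1→D5 5, C2→D3 1, C3→D3 13, C4→D2 33  ⇒ total 52.
Compare {D1, D2, D3}: total 54.
Compare {D2, D3, D4}: total 54.
No size-3 selection does better; minimum is 52.

52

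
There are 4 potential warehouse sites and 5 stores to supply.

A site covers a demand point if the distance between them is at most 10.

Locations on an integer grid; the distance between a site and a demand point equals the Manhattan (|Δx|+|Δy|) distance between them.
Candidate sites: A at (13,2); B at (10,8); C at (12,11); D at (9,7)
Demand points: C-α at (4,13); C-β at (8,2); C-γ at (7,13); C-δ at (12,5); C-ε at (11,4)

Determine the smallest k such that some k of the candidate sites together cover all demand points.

Coverage sets (demand points within 10 of each site):
  A: {C-β, C-δ, C-ε}
  B: {C-β, C-γ, C-δ, C-ε}
  C: {C-α, C-γ, C-δ, C-ε}
  D: {C-β, C-γ, C-δ, C-ε}
No single site covers all 5 demand points.
But {A, C} covers everything, so the minimum is 2.

2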